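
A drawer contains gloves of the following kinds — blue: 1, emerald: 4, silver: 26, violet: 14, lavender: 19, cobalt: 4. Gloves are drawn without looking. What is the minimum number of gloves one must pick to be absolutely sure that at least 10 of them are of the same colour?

37

An adversary could hand out at most 9 gloves per colour (blue, emerald, cobalt run out sooner): 1 + 4 + 9 + 9 + 9 + 4 = 36 gloves and still no colour has 10.
One more glove lands in a colour already at 9, so 37 draws are enough and 36 are not.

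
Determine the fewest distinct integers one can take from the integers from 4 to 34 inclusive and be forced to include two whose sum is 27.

22

Two chosen integers sum to 27 exactly when both halves of some pair {x, 27−x} with 4 ≤ x ≤ 27−x ≤ 23 are chosen — 10 such pairs.
The remaining 11 elements (those with no distinct partner in range) can never complete a 27-sum, so the worst case takes all of them and one from each pair: 11 + 10 = 21.
By pigeonhole, the 22nd integer has to be the second member of some pair, so 21 + 1 = 22.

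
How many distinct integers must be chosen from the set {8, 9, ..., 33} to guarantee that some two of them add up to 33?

18

A set avoiding the sum 33 can contain at most one of each pair {x, 33−x}, plus the 8 elements whose complement lies outside the range.
The integers 17, …, 33 (17 of them) are such a set: any two sum to at least 17+18 = 35 > 33.
By the pigeonhole principle, any 18th integer completes one of the 9 pairs, so 18 choices force a sum of 33.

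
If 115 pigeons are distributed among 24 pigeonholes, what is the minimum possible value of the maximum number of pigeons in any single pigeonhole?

Pigeonhole: the 24 pigeonholes are the holes and the 115 pigeons are the pigeons.
If every pigeonhole held at most 4 pigeons, the total would be at most 24 × 4 = 96, which is less than 115.
So some pigeonhole holds at least ⌈115/24⌉ = 5 pigeons.

5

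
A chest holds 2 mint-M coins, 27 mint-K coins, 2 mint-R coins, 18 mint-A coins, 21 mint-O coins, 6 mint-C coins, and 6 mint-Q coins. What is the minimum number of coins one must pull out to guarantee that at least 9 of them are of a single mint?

41

By the pigeonhole principle, the 7 mints are the holes; the coins drawn are the pigeons.
To avoid 9 of any one mint, the worst case takes at most 8 of each mint, or every coin of a mint that has fewer than 8.
That gives 2 + 8 + 2 + 8 + 8 + 6 + 6 = 40 coins with no mint reaching 9.
The next coin forces some mint to 9, so 40 + 1 = 41.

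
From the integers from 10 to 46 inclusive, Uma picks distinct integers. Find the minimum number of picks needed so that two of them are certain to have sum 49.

Group the elements by complementary pair {x, 49−x}: {10,39}, {11,38}, {12,37}, …, giving 15 two-element pairs and 7 integers whose partner 49−x falls outside [10,46].
Treating each of those 22 groups as a pigeonhole, one can pick one integer per group — 22 integers — with no two summing to 49.
The 23rd integer lands in an occupied pair, forcing a sum of 49.

23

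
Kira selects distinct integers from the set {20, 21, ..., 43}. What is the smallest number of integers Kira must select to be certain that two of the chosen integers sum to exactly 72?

Two chosen integers sum to 72 exactly when both halves of some pair {x, 72−x} with 29 ≤ x ≤ 72−x ≤ 43 are chosen — 7 such pairs.
The remaining 10 elements (those with no distinct partner in range) can never complete a 72-sum, so the worst case takes all of them and one from each pair: 10 + 7 = 17.
By the pigeonhole principle, the 18th integer has to be the second member of some pair, so 17 + 1 = 18.

18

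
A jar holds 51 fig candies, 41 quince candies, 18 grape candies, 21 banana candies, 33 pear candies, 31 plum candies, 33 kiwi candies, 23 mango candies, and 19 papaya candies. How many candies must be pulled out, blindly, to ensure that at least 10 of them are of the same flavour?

The 9 flavours are the holes; the candies drawn are the pigeons.
To avoid 10 of any one flavour, the worst case takes at most 9 of each flavour.
That gives 9 + 9 + 9 + 9 + 9 + 9 + 9 + 9 + 9 = 81 candies with no flavour reaching 10.
The next candy forces some flavour to 10, so 81 + 1 = 82.

82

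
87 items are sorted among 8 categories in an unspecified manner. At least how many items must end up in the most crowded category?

The 8 categories are the holes and the 87 items are the pigeons.
If every category held at most 10 items, the total would be at most 8 × 10 = 80, which is less than 87.
So some category holds at least ⌈87/8⌉ = 11 items.

11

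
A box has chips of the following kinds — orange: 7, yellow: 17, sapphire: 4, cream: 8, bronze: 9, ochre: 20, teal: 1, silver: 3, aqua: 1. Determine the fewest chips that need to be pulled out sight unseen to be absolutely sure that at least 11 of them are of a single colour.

54

By the pigeonhole principle, the 9 colours are the holes; the chips drawn are the pigeons.
To avoid 11 of any one colour, the worst case takes at most 10 of each colour, or every chip of a colour that has fewer than 10.
That gives 7 + 10 + 4 + 8 + 9 + 10 + 1 + 3 + 1 = 53 chips with no colour reaching 11.
The next chip forces some colour to 11, so 53 + 1 = 54.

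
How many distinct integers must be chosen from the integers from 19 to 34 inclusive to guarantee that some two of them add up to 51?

Two chosen integers sum to 51 exactly when both halves of some pair {x, 51−x} with 19 ≤ x ≤ 51−x ≤ 32 are chosen — 7 such pairs.
The remaining 2 elements (those with no distinct partner in range) can never complete a 51-sum, so the worst case takes all of them and one from each pair: 2 + 7 = 9.
By the pigeonhole principle, the 10th integer has to be the second member of some pair, so 9 + 1 = 10.

10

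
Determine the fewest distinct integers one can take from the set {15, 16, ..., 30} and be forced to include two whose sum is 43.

A set avoiding the sum 43 can contain at most one of each pair {x, 43−x}, plus the 2 elements whose complement lies outside the range.
The integers 22, …, 30 (9 of them) are such a set: any two sum to at least 22+23 = 45 > 43.
Any 10th integer completes one of the 7 pairs, so 10 choices force a sum of 43.

10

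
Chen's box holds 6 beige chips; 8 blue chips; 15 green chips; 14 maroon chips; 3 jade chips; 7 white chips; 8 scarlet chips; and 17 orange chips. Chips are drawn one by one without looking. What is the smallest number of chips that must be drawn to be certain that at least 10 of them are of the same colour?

60

By pigeonhole, put each drawn chip into a box by colour. The largest draw with every box below 10 takes min(count, 9) from each colour; colours with fewer than 9 contribute all they have.
Σ min(cᵢ, 9) = 6 + 8 + 9 + 9 + 3 + 7 + 8 + 9 = 59.
Draw number 59 + 1 = 60 must push one box to 10.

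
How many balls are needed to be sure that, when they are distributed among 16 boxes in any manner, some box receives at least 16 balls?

With 240 balls one could put exactly 15 in each of the 16 boxes, and no box would reach 16.
By the pigeonhole principle, one more ball must land in a box that already has 15, giving it 16.
So 16 × 15 + 1 = 241 balls are required.

241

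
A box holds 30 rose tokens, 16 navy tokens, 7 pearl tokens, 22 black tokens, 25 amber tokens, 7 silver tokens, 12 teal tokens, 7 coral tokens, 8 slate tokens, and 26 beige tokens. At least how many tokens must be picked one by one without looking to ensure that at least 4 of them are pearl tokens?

In the worst case for collecting pearl tokens, every non-pearl token comes out first.
There are 30 + 16 + 22 + 25 + 7 + 12 + 7 + 8 + 26 = 153 non-pearl tokens altogether.
After those, each further token must be pearl, so 153 + 4 = 157 draws guarantee 4 pearl tokens.

157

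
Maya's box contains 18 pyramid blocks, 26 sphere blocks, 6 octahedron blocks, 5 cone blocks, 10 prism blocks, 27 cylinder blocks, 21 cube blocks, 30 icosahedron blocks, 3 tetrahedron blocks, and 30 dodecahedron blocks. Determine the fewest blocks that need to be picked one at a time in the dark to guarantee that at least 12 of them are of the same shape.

91

An adversary could hand out at most 11 blocks per shape (4 shapes run out sooner): 11 + 11 + 6 + 5 + 10 + 11 + 11 + 11 + 3 + 11 = 90 blocks and still no shape has 12.
One more block lands in a shape already at 11, so 91 draws are enough and 90 are not.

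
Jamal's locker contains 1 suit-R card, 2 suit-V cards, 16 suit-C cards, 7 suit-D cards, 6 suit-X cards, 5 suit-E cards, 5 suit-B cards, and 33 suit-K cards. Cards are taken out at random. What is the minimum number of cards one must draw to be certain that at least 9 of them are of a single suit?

43

Pigeonhole: put each drawn card into a box by suit. The largest draw with every box below 9 takes min(count, 8) from each suit; suits with fewer than 8 contribute all they have.
Σ min(cᵢ, 8) = 1 + 2 + 8 + 7 + 6 + 5 + 5 + 8 = 42.
Draw number 42 + 1 = 43 must push one box to 9.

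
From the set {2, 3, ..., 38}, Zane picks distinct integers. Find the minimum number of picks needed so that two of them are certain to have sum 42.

A set avoiding the sum 42 can contain at most one of each pair {x, 42−x}, plus the 3 elements whose complement lies outside the range or equal to its own complement.
The integers 2, …, 21 (20 of them) are such a set: any two sum to at least 2+3 = 5 and at most 20+21 = 41 < 42.
By the pigeonhole principle, any 21st integer completes one of the 17 pairs, so 21 choices force a sum of 42.

21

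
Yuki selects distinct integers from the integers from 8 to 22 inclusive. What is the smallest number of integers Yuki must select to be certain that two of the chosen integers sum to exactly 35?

Group the elements by complementary pair {x, 35−x}: {13,22}, {14,21}, {15,20}, …, giving 5 two-element pairs and 5 integers whose partner 35−x falls outside [8,22].
Treating each of those 10 groups as a pigeonhole, one can pick one integer per group — 10 integers — with no two summing to 35.
The 11th integer lands in an occupied pair, forcing a sum of 35.

11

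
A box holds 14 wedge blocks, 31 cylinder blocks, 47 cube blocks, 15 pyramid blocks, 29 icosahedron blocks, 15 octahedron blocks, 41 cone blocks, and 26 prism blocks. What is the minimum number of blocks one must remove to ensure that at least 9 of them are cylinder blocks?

In the worst case for collecting cylinder blocks, every non-cylinder block comes out first.
There are 14 + 47 + 15 + 29 + 15 + 41 + 26 = 187 non-cylinder blocks altogether.
After those, each further block must be cylinder, so 187 + 9 = 196 draws guarantee 9 cylinder blocks.

196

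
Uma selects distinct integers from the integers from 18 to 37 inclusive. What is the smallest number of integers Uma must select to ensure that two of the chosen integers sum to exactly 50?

14

Group the elements by complementary pair {x, 50−x}: {18,32}, {19,31}, {20,30}, …, giving 7 two-element pairs, the single value 25 (it cannot pair with itself since the integers are distinct), and 5 integers whose partner 50−x falls outside [18,37].
Treating each of those 13 groups as a pigeonhole, one can pick one integer per group — 13 integers — with no two summing to 50.
The 14th integer lands in an occupied pair, forcing a sum of 50.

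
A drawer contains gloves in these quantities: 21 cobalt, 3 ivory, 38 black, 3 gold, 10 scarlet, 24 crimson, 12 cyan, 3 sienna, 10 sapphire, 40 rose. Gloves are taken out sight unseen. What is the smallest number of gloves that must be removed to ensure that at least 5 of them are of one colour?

The 10 colours are the holes; the gloves drawn are the pigeons.
To avoid 5 of any one colour, the worst case takes at most 4 of each colour, or every glove of a colour that has fewer than 4.
That gives 4 + 3 + 4 + 3 + 4 + 4 + 4 + 3 + 4 + 4 = 37 gloves with no colour reaching 5.
The next glove forces some colour to 5, so 37 + 1 = 38.

38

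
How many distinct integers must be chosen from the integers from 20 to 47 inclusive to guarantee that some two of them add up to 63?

17

Two chosen integers sum to 63 exactly when both halves of some pair {x, 63−x} with 20 ≤ x ≤ 63−x ≤ 43 are chosen — 12 such pairs.
The remaining 4 elements (those with no distinct partner in range) can never complete a 63-sum, so the worst case takes all of them and one from each pair: 4 + 12 = 16.
By the pigeonhole principle, the 17th integer has to be the second member of some pair, so 16 + 1 = 17.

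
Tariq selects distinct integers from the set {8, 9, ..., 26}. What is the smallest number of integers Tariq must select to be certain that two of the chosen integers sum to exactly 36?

Two chosen integers sum to 36 exactly when both halves of some pair {x, 36−x} with 10 ≤ x ≤ 36−x ≤ 26 are chosen — 8 such pairs.
The remaining 3 elements (those with no distinct partner in range) can never complete a 36-sum, so the worst case takes all of them and one from each pair: 3 + 8 = 11.
The 12th integer has to be the second member of some pair, so 11 + 1 = 12.

12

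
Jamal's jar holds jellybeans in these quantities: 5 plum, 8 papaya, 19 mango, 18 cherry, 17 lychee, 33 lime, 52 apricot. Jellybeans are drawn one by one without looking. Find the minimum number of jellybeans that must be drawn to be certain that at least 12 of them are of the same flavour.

An adversary could hand out at most 11 jellybeans per flavour (plum, papaya run out sooner): 5 + 8 + 11 + 11 + 11 + 11 + 11 = 68 jellybeans and still no flavour has 12.
One more jellybean lands in a flavour already at 11, so 69 draws are enough and 68 are not.

69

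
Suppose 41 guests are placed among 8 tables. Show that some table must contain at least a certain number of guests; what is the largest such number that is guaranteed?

6

The 8 tables are the holes and the 41 guests are the pigeons.
If every table held at most 5 guests, the total would be at most 8 × 5 = 40, which is less than 41.
So some table holds at least ⌈41/8⌉ = 6 guests.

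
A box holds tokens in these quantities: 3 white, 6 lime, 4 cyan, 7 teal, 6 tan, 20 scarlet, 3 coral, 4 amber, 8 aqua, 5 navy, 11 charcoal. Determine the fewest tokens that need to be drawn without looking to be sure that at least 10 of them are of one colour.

An adversary could hand out at most 9 tokens per colour (9 colours run out sooner): 3 + 6 + 4 + 7 + 6 + 9 + 3 + 4 + 8 + 5 + 9 = 64 tokens and still no colour has 10.
One more token lands in a colour already at 9, so 65 draws are enough and 64 are not.

65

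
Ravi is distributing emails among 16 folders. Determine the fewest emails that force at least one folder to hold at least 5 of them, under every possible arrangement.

With 64 emails one could put exactly 4 in each of the 16 folders, and no folder would reach 5.
One more email must land in a folder that already has 4, giving it 5.
So 16 × 4 + 1 = 65 emails are required.

65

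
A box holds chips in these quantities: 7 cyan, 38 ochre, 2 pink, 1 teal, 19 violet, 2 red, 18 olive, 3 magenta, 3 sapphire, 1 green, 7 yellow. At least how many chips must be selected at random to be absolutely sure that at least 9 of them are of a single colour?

The 11 colours are the holes; the chips drawn are the pigeons.
To avoid 9 of any one colour, the worst case takes at most 8 of each colour, or every chip of a colour that has fewer than 8.
That gives 7 + 8 + 2 + 1 + 8 + 2 + 8 + 3 + 3 + 1 + 7 = 50 chips with no colour reaching 9.
The next chip forces some colour to 9, so 50 + 1 = 51.

51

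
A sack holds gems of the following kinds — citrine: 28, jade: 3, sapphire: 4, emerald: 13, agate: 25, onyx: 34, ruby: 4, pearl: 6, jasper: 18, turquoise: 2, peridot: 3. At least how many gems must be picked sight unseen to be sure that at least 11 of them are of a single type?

Pigeonhole: the 11 types are the holes; the gems drawn are the pigeons.
To avoid 11 of any one type, the worst case takes at most 10 of each type, or every gem of a type that has fewer than 10.
That gives 10 + 3 + 4 + 10 + 10 + 10 + 4 + 6 + 10 + 2 + 3 = 72 gems with no type reaching 11.
The next gem forces some type to 11, so 72 + 1 = 73.

73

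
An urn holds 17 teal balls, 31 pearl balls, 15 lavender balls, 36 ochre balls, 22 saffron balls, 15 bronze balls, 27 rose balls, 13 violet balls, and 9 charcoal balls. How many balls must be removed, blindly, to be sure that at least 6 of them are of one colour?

46

Put each drawn ball into a box by colour. The largest draw with every box below 6 takes min(count, 5) from each colour.
Σ min(cᵢ, 5) = 5 + 5 + 5 + 5 + 5 + 5 + 5 + 5 + 5 = 45.
Draw number 45 + 1 = 46 must push one box to 6.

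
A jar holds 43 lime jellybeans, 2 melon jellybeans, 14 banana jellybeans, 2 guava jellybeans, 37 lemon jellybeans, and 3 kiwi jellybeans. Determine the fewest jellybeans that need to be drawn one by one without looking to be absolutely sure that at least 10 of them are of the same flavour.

The 6 flavours are the holes; the jellybeans drawn are the pigeons.
To avoid 10 of any one flavour, the worst case takes at most 9 of each flavour, or every jellybean of a flavour that has fewer than 9.
That gives 9 + 2 + 9 + 2 + 9 + 3 = 34 jellybeans with no flavour reaching 10.
The next jellybean forces some flavour to 10, so 34 + 1 = 35.

35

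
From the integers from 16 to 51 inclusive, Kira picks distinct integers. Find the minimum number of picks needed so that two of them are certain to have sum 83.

27

Two chosen integers sum to 83 exactly when both halves of some pair {x, 83−x} with 32 ≤ x ≤ 83−x ≤ 51 are chosen — 10 such pairs.
The remaining 16 elements (those with no distinct partner in range) can never complete a 83-sum, so the worst case takes all of them and one from each pair: 16 + 10 = 26.
The 27th integer has to be the second member of some pair, so 26 + 1 = 27.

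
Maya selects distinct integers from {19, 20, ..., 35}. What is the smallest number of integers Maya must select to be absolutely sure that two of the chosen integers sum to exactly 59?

Two chosen integers sum to 59 exactly when both halves of some pair {x, 59−x} with 24 ≤ x ≤ 59−x ≤ 35 are chosen — 6 such pairs.
The remaining 5 elements (those with no distinct partner in range) can never complete a 59-sum, so the worst case takes all of them and one from each pair: 5 + 6 = 11.
The 12th integer has to be the second member of some pair, so 11 + 1 = 12.

12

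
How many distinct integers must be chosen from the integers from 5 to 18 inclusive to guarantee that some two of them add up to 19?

Two chosen integers sum to 19 exactly when both halves of some pair {x, 19−x} with 5 ≤ x ≤ 19−x ≤ 14 are chosen — 5 such pairs.
The remaining 4 elements (those with no distinct partner in range) can never complete a 19-sum, so the worst case takes all of them and one from each pair: 4 + 5 = 9.
The 10th integer has to be the second member of some pair, so 9 + 1 = 10.

10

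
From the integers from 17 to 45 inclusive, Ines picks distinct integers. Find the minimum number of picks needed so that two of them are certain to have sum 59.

17

A set avoiding the sum 59 can contain at most one of each pair {x, 59−x}, plus the 3 elements whose complement lies outside the range.
The integers 30, …, 45 (16 of them) are such a set: any two sum to at least 30+31 = 61 > 59.
By the pigeonhole principle, any 17th integer completes one of the 13 pairs, so 17 choices force a sum of 59.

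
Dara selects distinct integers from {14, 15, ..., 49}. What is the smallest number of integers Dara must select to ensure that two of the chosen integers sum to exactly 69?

Two chosen integers sum to 69 exactly when both halves of some pair {x, 69−x} with 20 ≤ x ≤ 69−x ≤ 49 are chosen — 15 such pairs.
The remaining 6 elements (those with no distinct partner in range) can never complete a 69-sum, so the worst case takes all of them and one from each pair: 6 + 15 = 21.
The 22nd integer has to be the second member of some pair, so 21 + 1 = 22.

22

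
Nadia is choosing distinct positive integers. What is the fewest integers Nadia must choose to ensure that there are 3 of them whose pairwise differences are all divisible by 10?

21

Integers whose pairwise differences are multiples of 10 are exactly those sharing a remainder mod 10. By pigeonhole, the 10 residue classes mod 10 are the pigeonholes.
With 20 integers one could put 2 in each residue class and have no class reach 3.
The 21st integer pushes some class to 3, so 10·2 + 1 = 21.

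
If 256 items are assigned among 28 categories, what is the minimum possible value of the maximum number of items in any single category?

10

Pigeonhole: the 28 categories are the holes and the 256 items are the pigeons.
If every category held at most 9 items, the total would be at most 28 × 9 = 252, which is less than 256.
So some category holds at least ⌈256/28⌉ = 10 items.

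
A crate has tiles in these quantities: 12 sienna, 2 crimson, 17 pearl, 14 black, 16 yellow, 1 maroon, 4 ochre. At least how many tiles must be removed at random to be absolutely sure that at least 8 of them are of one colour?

Pigeonhole: put each drawn tile into a box by colour. The largest draw with every box below 8 takes min(count, 7) from each colour; colours with fewer than 7 contribute all they have.
Σ min(cᵢ, 7) = 7 + 2 + 7 + 7 + 7 + 1 + 4 = 35.
Draw number 35 + 1 = 36 must push one box to 8.

36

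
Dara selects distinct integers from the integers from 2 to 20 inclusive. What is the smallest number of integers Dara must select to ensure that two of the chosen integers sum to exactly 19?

Group the elements by complementary pair {x, 19−x}: {2,17}, {3,16}, {4,15}, …, giving 8 two-element pairs and 3 integers whose partner 19−x falls outside [2,20].
By pigeonhole, treating each of those 11 groups as a pigeonhole, one can pick one integer per group — 11 integers — with no two summing to 19.
The 12th integer lands in an occupied pair, forcing a sum of 19.

12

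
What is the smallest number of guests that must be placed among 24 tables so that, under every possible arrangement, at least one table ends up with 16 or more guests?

361

With 360 guests one could put exactly 15 in each of the 24 tables, and no table would reach 16.
One more guest must land in a table that already has 15, giving it 16.
So 24 × 15 + 1 = 361 guests are required.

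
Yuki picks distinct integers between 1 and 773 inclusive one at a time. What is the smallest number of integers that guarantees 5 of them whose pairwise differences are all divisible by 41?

165

Integers whose pairwise differences are multiples of 41 are exactly those sharing a remainder mod 41. By pigeonhole, the 41 residue classes mod 41 are the pigeonholes.
With 164 integers one could put 4 in each residue class and have no class reach 5.
The 165th integer pushes some class to 5, so 41·4 + 1 = 165.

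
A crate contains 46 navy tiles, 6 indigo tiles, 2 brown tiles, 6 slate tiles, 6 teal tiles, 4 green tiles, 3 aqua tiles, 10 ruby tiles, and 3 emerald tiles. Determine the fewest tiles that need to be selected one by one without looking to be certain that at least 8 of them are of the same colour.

Put each drawn tile into a box by colour. The largest draw with every box below 8 takes min(count, 7) from each colour; colours with fewer than 7 contribute all they have.
Σ min(cᵢ, 7) = 7 + 6 + 2 + 6 + 6 + 4 + 3 + 7 + 3 = 44.
Draw number 44 + 1 = 45 must push one box to 8.

45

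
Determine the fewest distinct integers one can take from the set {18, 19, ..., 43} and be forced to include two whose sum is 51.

19

Group the elements by complementary pair {x, 51−x}: {18,33}, {19,32}, {20,31}, …, giving 8 two-element pairs and 10 integers whose partner 51−x falls outside [18,43].
By pigeonhole, treating each of those 18 groups as a pigeonhole, one can pick one integer per group — 18 integers — with no two summing to 51.
The 19th integer lands in an occupied pair, forcing a sum of 51.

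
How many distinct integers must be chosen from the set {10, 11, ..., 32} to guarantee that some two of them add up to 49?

16

A set avoiding the sum 49 can contain at most one of each pair {x, 49−x}, plus the 7 elements whose complement lies outside the range.
The integers 10, …, 24 (15 of them) are such a set: any two sum to at least 10+11 = 21 and at most 23+24 = 47 < 49.
Any 16th integer completes one of the 8 pairs, so 16 choices force a sum of 49.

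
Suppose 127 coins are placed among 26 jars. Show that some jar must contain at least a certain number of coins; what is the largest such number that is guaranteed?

The 26 jars are the holes and the 127 coins are the pigeons.
If every jar held at most 4 coins, the total would be at most 26 × 4 = 104, which is less than 127.
So some jar holds at least ⌈127/26⌉ = 5 coins.

5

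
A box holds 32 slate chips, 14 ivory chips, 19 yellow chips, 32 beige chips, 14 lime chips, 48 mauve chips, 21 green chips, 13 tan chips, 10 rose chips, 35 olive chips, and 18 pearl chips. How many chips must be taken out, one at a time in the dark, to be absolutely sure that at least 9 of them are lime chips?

In the worst case for collecting lime chips, every non-lime chip comes out first.
There are 32 + 14 + 19 + 32 + 48 + 21 + 13 + 10 + 35 + 18 = 242 non-lime chips altogether.
After those, each further chip must be lime, so 242 + 9 = 251 draws guarantee 9 lime chips.

251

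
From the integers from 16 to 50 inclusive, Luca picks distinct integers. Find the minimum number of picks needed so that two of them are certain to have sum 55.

A set avoiding the sum 55 can contain at most one of each pair {x, 55−x}, plus the 11 elements whose complement lies outside the range.
The integers 28, …, 50 (23 of them) are such a set: any two sum to at least 28+29 = 57 > 55.
Any 24th integer completes one of the 12 pairs, so 24 choices force a sum of 55.

24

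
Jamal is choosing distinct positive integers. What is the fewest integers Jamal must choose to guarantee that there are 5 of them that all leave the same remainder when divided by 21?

85

By pigeonhole, the 21 residue classes mod 21 are the pigeonholes.
With 84 integers one could put 4 in each residue class and have no class reach 5.
The 85th integer pushes some class to 5, so 21·4 + 1 = 85.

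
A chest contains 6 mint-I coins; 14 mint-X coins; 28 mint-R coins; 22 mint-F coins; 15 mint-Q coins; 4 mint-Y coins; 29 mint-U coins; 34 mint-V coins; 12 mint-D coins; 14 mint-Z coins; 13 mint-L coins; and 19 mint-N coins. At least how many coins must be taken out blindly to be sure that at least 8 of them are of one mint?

81

Put each drawn coin into a box by mint. The largest draw with every box below 8 takes min(count, 7) from each mint; mints with fewer than 7 contribute all they have.
Σ min(cᵢ, 7) = 6 + 7 + 7 + 7 + 7 + 4 + 7 + 7 + 7 + 7 + 7 + 7 = 80.
Draw number 80 + 1 = 81 must push one box to 8.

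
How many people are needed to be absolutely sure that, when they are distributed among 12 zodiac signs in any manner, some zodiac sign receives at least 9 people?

With 96 people one could put exactly 8 in each of the 12 zodiac signs, and no zodiac sign would reach 9.
Pigeonhole: one more person must land in a zodiac sign that already has 8, giving it 9.
So 12 × 8 + 1 = 97 people are required.

97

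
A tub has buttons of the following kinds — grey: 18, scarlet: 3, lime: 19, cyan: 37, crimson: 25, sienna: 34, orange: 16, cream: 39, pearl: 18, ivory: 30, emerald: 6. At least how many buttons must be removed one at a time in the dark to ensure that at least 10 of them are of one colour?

91

Put each drawn button into a box by colour. The largest draw with every box below 10 takes min(count, 9) from each colour; colours with fewer than 9 contribute all they have.
Σ min(cᵢ, 9) = 9 + 3 + 9 + 9 + 9 + 9 + 9 + 9 + 9 + 9 + 6 = 90.
Draw number 90 + 1 = 91 must push one box to 10.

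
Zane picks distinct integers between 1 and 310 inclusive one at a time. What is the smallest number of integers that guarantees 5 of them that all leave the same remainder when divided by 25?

101

The 25 residue classes mod 25 are the pigeonholes.
With 100 integers one could put 4 in each residue class and have no class reach 5.
The 101st integer pushes some class to 5, so 25·4 + 1 = 101.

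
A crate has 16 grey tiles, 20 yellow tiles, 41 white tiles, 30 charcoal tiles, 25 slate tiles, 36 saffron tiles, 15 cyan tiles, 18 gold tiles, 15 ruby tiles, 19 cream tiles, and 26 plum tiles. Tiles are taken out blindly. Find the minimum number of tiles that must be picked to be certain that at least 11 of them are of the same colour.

111

The 11 colours are the holes; the tiles drawn are the pigeons.
To avoid 11 of any one colour, the worst case takes at most 10 of each colour.
That gives 10 + 10 + 10 + 10 + 10 + 10 + 10 + 10 + 10 + 10 + 10 = 110 tiles with no colour reaching 11.
The next tile forces some colour to 11, so 110 + 1 = 111.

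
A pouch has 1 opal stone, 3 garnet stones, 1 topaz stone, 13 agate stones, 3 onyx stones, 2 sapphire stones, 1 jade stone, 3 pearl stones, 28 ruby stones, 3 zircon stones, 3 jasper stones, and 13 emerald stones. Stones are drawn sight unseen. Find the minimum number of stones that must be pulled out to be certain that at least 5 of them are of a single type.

Put each drawn stone into a box by type. The largest draw with every box below 5 takes min(count, 4) from each type; types with fewer than 4 contribute all they have.
Σ min(cᵢ, 4) = 1 + 3 + 1 + 4 + 3 + 2 + 1 + 3 + 4 + 3 + 3 + 4 = 32.
Draw number 32 + 1 = 33 must push one box to 5.

33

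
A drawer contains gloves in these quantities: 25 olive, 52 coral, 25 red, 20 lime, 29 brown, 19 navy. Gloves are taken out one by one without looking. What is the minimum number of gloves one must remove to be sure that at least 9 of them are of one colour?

49

By pigeonhole, put each drawn glove into a box by colour. The largest draw with every box below 9 takes min(count, 8) from each colour.
Σ min(cᵢ, 8) = 8 + 8 + 8 + 8 + 8 + 8 = 48.
Draw number 48 + 1 = 49 must push one box to 9.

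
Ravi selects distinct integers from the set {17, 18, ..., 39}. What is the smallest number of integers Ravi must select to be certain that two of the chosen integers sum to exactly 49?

16

Two chosen integers sum to 49 exactly when both halves of some pair {x, 49−x} with 17 ≤ x ≤ 49−x ≤ 32 are chosen — 8 such pairs.
The remaining 7 elements (those with no distinct partner in range) can never complete a 49-sum, so the worst case takes all of them and one from each pair: 7 + 8 = 15.
By pigeonhole, the 16th integer has to be the second member of some pair, so 15 + 1 = 16.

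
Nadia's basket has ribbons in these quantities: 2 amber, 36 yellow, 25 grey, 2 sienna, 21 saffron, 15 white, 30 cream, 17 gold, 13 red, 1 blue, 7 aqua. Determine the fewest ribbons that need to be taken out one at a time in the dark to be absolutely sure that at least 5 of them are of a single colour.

38

An adversary could hand out at most 4 ribbons per colour (amber, sienna, blue run out sooner): 2 + 4 + 4 + 2 + 4 + 4 + 4 + 4 + 4 + 1 + 4 = 37 ribbons and still no colour has 5.
One more ribbon lands in a colour already at 4, so 38 draws are enough and 37 are not.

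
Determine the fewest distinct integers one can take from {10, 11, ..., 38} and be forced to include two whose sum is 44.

18

Group the elements by complementary pair {x, 44−x}: {10,34}, {11,33}, {12,32}, …, giving 12 two-element pairs, the single value 22 (it cannot pair with itself since the integers are distinct), and 4 integers whose partner 44−x falls outside [10,38].
By the pigeonhole principle, treating each of those 17 groups as a pigeonhole, one can pick one integer per group — 17 integers — with no two summing to 44.
The 18th integer lands in an occupied pair, forcing a sum of 44.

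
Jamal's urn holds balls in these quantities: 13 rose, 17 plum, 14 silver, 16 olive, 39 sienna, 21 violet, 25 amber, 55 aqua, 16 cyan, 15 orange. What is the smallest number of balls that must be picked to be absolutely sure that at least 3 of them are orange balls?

In the worst case for collecting orange balls, every non-orange ball comes out first.
There are 13 + 17 + 14 + 16 + 39 + 21 + 25 + 55 + 16 = 216 non-orange balls altogether.
After those, each further ball must be orange, so 216 + 3 = 219 draws guarantee 3 orange balls.

219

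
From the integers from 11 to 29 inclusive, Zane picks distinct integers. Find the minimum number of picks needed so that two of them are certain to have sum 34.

14

A set avoiding the sum 34 can contain at most one of each pair {x, 34−x}, plus the 7 elements whose complement lies outside the range or equal to its own complement.
The integers 17, …, 29 (13 of them) are such a set: any two sum to at least 17+18 = 35 > 34.
By the pigeonhole principle, any 14th integer completes one of the 6 pairs, so 14 choices force a sum of 34.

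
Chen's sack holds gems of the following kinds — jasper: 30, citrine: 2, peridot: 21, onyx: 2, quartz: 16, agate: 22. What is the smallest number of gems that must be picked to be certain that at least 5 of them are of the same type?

21

The 6 types are the holes; the gems drawn are the pigeons.
To avoid 5 of any one type, the worst case takes at most 4 of each type, or every gem of a type that has fewer than 4.
That gives 4 + 2 + 4 + 2 + 4 + 4 = 20 gems with no type reaching 5.
The next gem forces some type to 5, so 20 + 1 = 21.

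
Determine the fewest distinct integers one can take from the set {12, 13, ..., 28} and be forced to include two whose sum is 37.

A set avoiding the sum 37 can contain at most one of each pair {x, 37−x}, plus the 3 elements whose complement lies outside the range.
The integers 19, …, 28 (10 of them) are such a set: any two sum to at least 19+20 = 39 > 37.
Pigeonhole: any 11th integer completes one of the 7 pairs, so 11 choices force a sum of 37.

11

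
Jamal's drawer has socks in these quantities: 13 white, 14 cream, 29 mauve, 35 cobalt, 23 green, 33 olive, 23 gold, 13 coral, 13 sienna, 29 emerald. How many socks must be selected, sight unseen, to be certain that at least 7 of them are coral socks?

In the worst case for collecting coral socks, every non-coral sock comes out first.
There are 13 + 14 + 29 + 35 + 23 + 33 + 23 + 13 + 29 = 212 non-coral socks altogether.
After those, each further sock must be coral, so 212 + 7 = 219 draws guarantee 7 coral socks.

219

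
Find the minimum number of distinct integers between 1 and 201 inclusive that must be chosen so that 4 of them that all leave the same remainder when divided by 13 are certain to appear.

The 13 residue classes mod 13 are the pigeonholes.
With 39 integers one could put 3 in each residue class and have no class reach 4.
The 40th integer pushes some class to 4, so 13·3 + 1 = 40.

40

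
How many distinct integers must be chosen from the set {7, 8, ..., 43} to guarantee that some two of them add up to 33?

28

A set avoiding the sum 33 can contain at most one of each pair {x, 33−x}, plus the 17 elements whose complement lies outside the range.
The integers 17, …, 43 (27 of them) are such a set: any two sum to at least 17+18 = 35 > 33.
Any 28th integer completes one of the 10 pairs, so 28 choices force a sum of 33.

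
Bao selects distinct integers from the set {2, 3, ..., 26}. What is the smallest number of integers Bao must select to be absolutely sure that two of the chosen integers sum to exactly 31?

A set avoiding the sum 31 can contain at most one of each pair {x, 31−x}, plus the 3 elements whose complement lies outside the range.
The integers 2, …, 15 (14 of them) are such a set: any two sum to at least 2+3 = 5 and at most 14+15 = 29 < 31.
By the pigeonhole principle, any 15th integer completes one of the 11 pairs, so 15 choices force a sum of 31.

15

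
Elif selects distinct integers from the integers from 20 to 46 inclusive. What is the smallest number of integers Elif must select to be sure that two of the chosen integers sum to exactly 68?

Two chosen integers sum to 68 exactly when both halves of some pair {x, 68−x} with 22 ≤ x ≤ 68−x ≤ 46 are chosen — 12 such pairs.
The remaining 3 elements (those with no distinct partner in range) can never complete a 68-sum, so the worst case takes all of them and one from each pair: 3 + 12 = 15.
Pigeonhole: the 16th integer has to be the second member of some pair, so 15 + 1 = 16.

16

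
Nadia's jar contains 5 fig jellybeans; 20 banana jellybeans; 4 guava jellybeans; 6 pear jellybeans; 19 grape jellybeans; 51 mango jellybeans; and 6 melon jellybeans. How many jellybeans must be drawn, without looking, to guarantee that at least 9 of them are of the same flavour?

46

Pigeonhole: put each drawn jellybean into a box by flavour. The largest draw with every box below 9 takes min(count, 8) from each flavour; flavours with fewer than 8 contribute all they have.
Σ min(cᵢ, 8) = 5 + 8 + 4 + 6 + 8 + 8 + 6 = 45.
Draw number 45 + 1 = 46 must push one box to 9.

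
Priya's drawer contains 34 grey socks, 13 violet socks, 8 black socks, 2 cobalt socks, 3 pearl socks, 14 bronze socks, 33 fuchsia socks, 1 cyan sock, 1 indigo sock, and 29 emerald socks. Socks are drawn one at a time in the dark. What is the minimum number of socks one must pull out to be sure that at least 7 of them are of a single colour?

44

The 10 colours are the holes; the socks drawn are the pigeons.
To avoid 7 of any one colour, the worst case takes at most 6 of each colour, or every sock of a colour that has fewer than 6.
That gives 6 + 6 + 6 + 2 + 3 + 6 + 6 + 1 + 1 + 6 = 43 socks with no colour reaching 7.
The next sock forces some colour to 7, so 43 + 1 = 44.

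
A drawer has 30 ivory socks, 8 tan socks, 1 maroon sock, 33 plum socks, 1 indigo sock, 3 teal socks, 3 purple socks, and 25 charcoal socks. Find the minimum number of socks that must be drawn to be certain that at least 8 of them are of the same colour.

37

The 8 colours are the holes; the socks drawn are the pigeons.
To avoid 8 of any one colour, the worst case takes at most 7 of each colour, or every sock of a colour that has fewer than 7.
That gives 7 + 7 + 1 + 7 + 1 + 3 + 3 + 7 = 36 socks with no colour reaching 8.
The next sock forces some colour to 8, so 36 + 1 = 37.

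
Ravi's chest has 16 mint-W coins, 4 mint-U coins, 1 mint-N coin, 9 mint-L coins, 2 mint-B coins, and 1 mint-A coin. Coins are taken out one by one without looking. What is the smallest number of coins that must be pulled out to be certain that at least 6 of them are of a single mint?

By the pigeonhole principle, the 6 mints are the holes; the coins drawn are the pigeons.
To avoid 6 of any one mint, the worst case takes at most 5 of each mint, or every coin of a mint that has fewer than 5.
That gives 5 + 4 + 1 + 5 + 2 + 1 = 18 coins with no mint reaching 6.
The next coin forces some mint to 6, so 18 + 1 = 19.

19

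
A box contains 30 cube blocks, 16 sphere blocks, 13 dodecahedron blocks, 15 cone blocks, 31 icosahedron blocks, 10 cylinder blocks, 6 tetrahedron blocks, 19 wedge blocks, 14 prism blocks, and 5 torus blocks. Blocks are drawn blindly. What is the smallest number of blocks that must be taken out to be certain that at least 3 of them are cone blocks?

In the worst case for collecting cone blocks, every non-cone block comes out first.
There are 30 + 16 + 13 + 31 + 10 + 6 + 19 + 14 + 5 = 144 non-cone blocks altogether.
After those, each further block must be cone, so 144 + 3 = 147 draws guarantee 3 cone blocks.

147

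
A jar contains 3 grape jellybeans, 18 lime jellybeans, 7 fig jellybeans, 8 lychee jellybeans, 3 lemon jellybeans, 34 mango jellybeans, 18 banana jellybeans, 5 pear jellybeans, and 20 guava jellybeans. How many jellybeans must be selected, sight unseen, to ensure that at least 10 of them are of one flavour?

63

An adversary could hand out at most 9 jellybeans per flavour (5 flavours run out sooner): 3 + 9 + 7 + 8 + 3 + 9 + 9 + 5 + 9 = 62 jellybeans and still no flavour has 10.
Pigeonhole: one more jellybean lands in a flavour already at 9, so 63 draws are enough and 62 are not.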